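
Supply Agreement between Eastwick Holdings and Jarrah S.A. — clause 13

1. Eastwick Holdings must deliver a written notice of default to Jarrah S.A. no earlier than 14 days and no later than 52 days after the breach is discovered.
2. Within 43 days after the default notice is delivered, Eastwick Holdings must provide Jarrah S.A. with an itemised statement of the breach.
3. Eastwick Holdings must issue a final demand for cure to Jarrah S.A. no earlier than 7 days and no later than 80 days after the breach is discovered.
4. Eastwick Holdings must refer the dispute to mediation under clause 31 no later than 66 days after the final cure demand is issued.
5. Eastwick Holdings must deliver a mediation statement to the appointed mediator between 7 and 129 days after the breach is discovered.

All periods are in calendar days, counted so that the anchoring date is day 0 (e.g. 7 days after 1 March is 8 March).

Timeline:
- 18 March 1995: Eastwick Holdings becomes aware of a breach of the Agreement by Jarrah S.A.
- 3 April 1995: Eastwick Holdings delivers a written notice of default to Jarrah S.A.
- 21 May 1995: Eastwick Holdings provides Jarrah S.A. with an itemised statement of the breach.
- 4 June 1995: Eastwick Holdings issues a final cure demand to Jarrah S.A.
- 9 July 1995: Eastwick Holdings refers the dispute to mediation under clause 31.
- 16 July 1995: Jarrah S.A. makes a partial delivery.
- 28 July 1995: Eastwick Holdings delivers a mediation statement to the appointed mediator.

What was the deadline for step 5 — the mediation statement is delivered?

Step 5 runs from 18 March 1995, when the breach is discovered. The window is 7–129 days after 18 March 1995; it closes on 25 July 1995.

25 July 1995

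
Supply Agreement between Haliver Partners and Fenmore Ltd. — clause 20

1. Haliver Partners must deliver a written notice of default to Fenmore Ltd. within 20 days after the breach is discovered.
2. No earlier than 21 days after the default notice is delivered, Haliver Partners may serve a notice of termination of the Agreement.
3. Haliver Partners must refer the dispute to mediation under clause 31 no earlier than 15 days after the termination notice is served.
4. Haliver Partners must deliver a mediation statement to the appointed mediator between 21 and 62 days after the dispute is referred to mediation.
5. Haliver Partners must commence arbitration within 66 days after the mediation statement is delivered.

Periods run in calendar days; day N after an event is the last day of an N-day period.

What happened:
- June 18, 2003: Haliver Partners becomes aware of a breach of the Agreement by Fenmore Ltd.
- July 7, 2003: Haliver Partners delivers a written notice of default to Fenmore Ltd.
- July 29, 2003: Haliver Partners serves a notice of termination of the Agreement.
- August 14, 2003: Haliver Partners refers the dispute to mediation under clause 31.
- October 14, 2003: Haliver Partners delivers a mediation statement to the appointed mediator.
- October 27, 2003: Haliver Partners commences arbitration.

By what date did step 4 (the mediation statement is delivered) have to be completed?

October 15, 2003

Step 4 runs from August 14, 2003, when the dispute is referred to mediation. The window is 21–62 days after August 14, 2003; it closes on October 15, 2003.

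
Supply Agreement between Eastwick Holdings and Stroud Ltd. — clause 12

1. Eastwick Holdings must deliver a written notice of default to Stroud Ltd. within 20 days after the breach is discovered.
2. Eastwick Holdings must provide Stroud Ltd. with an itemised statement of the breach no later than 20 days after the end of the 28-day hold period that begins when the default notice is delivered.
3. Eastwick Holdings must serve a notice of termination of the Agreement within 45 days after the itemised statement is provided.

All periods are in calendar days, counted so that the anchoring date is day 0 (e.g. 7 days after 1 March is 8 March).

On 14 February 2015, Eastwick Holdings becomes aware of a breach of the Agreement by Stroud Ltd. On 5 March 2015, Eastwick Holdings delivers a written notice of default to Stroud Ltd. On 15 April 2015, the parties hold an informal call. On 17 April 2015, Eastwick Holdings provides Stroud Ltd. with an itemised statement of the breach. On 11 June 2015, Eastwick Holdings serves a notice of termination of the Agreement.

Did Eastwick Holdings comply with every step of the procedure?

No

(1) due by 14 February 2015 + 20 days = 6 March 2015; done 5 March 2015 — timely.
(2) due by 2 April 2015 + 20 days = 22 April 2015; completed 17 April 2015, before the deadline.
(3) due by 17 April 2015 + 45 days = 1 June 2015; 11 June 2015 misses that deadline by 10 days.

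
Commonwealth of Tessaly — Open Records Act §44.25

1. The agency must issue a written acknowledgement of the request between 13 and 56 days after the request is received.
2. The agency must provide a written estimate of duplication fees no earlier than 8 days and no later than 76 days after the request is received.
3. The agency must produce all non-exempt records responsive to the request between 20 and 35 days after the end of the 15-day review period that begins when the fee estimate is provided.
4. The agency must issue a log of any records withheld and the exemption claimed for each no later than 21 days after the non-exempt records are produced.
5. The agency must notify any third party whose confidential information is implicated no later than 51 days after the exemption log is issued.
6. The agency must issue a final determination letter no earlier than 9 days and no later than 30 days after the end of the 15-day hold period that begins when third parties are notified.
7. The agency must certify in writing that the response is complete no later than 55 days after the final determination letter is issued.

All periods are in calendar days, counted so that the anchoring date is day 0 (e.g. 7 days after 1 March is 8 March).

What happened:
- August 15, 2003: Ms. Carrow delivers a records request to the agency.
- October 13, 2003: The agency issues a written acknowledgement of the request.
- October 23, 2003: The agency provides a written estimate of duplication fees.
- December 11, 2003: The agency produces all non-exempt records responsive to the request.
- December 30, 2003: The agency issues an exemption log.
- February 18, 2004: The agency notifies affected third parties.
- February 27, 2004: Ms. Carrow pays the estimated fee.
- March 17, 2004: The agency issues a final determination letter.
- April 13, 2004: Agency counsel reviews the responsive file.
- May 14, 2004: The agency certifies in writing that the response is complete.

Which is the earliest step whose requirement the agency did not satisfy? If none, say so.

Step 1

(1) the permitted window runs from August 15, 2003 + 13 = August 28, 2003 to August 15, 2003 + 56 = October 10, 2003; done October 13, 2003 — 3 days after the window closed.
The analysis stops there.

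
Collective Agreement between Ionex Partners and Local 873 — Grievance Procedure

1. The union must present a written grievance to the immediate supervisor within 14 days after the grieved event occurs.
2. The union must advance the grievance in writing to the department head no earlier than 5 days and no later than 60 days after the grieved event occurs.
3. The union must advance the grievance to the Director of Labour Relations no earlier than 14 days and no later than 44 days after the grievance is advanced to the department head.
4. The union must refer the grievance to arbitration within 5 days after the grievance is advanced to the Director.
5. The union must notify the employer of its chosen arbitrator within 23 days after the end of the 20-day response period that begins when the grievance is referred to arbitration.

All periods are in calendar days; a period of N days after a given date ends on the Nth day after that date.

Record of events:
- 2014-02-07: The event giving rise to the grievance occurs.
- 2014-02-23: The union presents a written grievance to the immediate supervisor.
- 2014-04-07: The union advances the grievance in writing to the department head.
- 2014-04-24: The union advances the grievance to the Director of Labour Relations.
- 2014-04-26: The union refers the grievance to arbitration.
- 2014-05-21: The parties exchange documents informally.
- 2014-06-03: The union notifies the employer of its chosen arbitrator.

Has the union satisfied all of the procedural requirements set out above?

No

Step 1 — counting 14 days from 2014-02-07 (when the grieved event occurs) gives a deadline of 2014-02-21; not done until 2014-02-23, 2 days after the deadline.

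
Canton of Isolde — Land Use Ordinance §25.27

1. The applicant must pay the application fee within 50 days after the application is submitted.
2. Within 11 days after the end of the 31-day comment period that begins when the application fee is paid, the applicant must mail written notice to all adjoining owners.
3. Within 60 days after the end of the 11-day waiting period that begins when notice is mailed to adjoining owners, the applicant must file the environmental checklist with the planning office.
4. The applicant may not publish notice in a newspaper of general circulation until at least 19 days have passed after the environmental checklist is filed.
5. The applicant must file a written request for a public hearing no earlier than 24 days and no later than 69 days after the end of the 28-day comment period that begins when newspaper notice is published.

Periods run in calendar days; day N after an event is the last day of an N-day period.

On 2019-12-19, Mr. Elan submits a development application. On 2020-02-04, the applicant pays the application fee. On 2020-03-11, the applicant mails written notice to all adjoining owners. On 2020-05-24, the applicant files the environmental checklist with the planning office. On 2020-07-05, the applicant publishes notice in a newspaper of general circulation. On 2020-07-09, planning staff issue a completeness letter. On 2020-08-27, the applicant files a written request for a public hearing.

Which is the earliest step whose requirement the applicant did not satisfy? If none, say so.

(1) due by 2019-12-19 + 50 days = 2020-02-07; done 2020-02-04 — timely.
(2) due by 2020-03-06 + 11 days = 2020-03-17; done 2020-03-11 — timely.
(3) due by 2020-03-22 + 60 days = 2020-05-21; done 2020-05-24 — 3 days late.
The analysis stops there.

Step 3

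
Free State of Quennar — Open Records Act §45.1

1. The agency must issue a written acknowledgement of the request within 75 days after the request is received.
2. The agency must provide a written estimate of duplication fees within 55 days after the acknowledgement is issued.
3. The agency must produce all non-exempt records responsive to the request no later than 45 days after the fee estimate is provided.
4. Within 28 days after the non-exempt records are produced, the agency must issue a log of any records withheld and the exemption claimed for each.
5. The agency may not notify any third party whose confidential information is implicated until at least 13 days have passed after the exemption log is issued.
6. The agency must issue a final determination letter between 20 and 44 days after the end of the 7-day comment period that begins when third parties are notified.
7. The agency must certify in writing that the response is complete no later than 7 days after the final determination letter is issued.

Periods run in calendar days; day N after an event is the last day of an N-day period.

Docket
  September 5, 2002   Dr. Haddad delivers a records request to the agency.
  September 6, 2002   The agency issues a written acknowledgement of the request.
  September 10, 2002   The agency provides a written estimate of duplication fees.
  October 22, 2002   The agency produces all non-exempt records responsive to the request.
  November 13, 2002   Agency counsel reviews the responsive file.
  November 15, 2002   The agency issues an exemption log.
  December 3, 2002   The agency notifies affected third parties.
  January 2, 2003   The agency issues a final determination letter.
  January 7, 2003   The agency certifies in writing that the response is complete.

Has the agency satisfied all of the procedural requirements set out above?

Step 1: 75 days after September 5, 2002 (when the request is received) is November 19, 2002; September 6, 2002 is within that limit.
Step 2: 55 days after September 6, 2002 (when the acknowledgement is issued) is October 31, 2002; done September 10, 2002 — timely.
Step 3: 45 days after September 10, 2002 (when the fee estimate is provided) is October 25, 2002; done October 22, 2002 — timely.
Step 4: 28 days after October 22, 2002 (when the non-exempt records are produced) is November 19, 2002; done November 15, 2002 — timely.
Step 5: the earliest permitted date is 13 days after November 15, 2002 (when the exemption log is issued), i.e. November 28, 2002; December 3, 2002 is on or after that date.
Step 6: the window is 20–44 days after December 10, 2002 (end of the 7-day comment period, which began when third parties are notified on December 3, 2002), so December 30, 2002 through January 23, 2003; January 2, 2003 falls inside that range.
Step 7: 7 days after January 2, 2003 (when the final determination letter is issued) is January 9, 2003; completed January 7, 2003, before the deadline.

Yes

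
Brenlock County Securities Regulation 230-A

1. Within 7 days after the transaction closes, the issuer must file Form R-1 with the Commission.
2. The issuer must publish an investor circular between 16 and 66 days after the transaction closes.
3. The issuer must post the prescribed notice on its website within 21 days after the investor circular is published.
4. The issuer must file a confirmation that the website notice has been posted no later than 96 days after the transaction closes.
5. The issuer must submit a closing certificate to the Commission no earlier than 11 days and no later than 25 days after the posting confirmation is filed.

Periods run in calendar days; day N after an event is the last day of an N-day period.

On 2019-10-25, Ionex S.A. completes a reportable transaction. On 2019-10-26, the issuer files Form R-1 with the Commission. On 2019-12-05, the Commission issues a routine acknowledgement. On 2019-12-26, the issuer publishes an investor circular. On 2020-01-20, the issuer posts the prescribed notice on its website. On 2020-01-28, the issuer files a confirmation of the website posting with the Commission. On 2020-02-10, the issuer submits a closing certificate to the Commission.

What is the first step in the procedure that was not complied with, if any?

Step 3

Step 1: 7 days after 2019-10-25 (when the transaction closes) is 2019-11-01; 2019-10-26 is within that limit.
Step 2: the window is 16–66 days after 2019-10-25 (when the transaction closes), so 2019-11-10 through 2019-12-30; 2019-12-26 falls inside that range.
Step 3: 21 days after 2019-12-26 (when the investor circular is published) is 2020-01-16; 2020-01-20 misses that deadline by 4 days.
The procedure was therefore not followed at step 3.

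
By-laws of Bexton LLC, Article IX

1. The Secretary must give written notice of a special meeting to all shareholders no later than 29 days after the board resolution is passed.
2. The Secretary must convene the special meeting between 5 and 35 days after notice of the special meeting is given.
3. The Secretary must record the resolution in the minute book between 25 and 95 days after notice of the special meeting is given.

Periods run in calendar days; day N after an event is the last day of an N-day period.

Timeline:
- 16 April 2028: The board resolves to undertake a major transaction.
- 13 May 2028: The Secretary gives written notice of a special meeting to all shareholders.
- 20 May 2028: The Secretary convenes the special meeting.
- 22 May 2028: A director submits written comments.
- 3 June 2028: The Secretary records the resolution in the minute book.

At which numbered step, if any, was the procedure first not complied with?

Step 1 — counting 29 days from 16 April 2028 (when the board resolution is passed) gives a deadline of 15 May 2028; completed 13 May 2028, before the deadline.
Step 2 — 5 and 35 days from 13 May 2028 (when notice of the special meeting is given) are 18 May 2028 and 17 June 2028 respectively; 20 May 2028 falls inside that range.
Step 3 — 25 and 95 days from 13 May 2028 (when notice of the special meeting is given) are 7 June 2028 and 16 August 2028 respectively; done 3 June 2028 — 4 days before the window opened.
The procedure was therefore not followed at step 3.

Step 3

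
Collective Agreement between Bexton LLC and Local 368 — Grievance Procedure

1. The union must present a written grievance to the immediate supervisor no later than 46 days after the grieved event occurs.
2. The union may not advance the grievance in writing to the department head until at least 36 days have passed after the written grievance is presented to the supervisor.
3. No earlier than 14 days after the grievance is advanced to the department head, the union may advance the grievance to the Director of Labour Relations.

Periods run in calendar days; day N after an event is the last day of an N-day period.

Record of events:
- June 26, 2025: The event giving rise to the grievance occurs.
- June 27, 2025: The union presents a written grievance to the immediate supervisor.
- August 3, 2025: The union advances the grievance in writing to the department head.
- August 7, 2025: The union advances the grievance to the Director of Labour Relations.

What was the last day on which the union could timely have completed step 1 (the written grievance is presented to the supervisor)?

August 11, 2025

Step 1 runs from June 26, 2025, when the grieved event occurs. 46 days after June 26, 2025 is August 11, 2025.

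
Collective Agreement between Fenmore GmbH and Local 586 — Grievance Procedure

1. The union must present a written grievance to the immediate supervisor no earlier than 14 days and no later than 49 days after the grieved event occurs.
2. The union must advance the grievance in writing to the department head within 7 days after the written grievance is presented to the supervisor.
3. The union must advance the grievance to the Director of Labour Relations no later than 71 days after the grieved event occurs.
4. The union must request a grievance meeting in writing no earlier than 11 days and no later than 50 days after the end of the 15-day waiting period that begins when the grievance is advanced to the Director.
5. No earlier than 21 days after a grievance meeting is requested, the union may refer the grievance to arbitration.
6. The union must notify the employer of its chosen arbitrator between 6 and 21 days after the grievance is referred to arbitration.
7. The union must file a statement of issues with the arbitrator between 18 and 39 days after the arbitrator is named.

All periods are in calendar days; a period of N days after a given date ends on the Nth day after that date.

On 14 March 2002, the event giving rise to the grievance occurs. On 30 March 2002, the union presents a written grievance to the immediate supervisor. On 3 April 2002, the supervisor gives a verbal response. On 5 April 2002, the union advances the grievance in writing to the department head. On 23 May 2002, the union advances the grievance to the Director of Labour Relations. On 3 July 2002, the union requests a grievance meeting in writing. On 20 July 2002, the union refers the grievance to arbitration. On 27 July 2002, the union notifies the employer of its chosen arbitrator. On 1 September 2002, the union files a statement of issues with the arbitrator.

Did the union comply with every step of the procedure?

Step 1: the window is 14–49 days after 14 March 2002 (when the grieved event occurs), so 28 March 2002 through 2 May 2002; done 30 March 2002 — within the window.
Step 2: 7 days after 30 March 2002 (when the written grievance is presented to the supervisor) is 6 April 2002; done 5 April 2002 — timely.
Step 3: 71 days after 14 March 2002 (when the grieved event occurs) is 24 May 2002; completed 23 May 2002, before the deadline.
Step 4: the window is 11–50 days after 7 June 2002 (end of the 15-day waiting period, which began when the grievance is advanced to the Director on 23 May 2002), so 18 June 2002 through 27 July 2002; done 3 July 2002, which is between those dates.
Step 5: the earliest permitted date is 21 days after 3 July 2002 (when a grievance meeting is requested), i.e. 24 July 2002; done 20 July 2002 — 4 days too early.

No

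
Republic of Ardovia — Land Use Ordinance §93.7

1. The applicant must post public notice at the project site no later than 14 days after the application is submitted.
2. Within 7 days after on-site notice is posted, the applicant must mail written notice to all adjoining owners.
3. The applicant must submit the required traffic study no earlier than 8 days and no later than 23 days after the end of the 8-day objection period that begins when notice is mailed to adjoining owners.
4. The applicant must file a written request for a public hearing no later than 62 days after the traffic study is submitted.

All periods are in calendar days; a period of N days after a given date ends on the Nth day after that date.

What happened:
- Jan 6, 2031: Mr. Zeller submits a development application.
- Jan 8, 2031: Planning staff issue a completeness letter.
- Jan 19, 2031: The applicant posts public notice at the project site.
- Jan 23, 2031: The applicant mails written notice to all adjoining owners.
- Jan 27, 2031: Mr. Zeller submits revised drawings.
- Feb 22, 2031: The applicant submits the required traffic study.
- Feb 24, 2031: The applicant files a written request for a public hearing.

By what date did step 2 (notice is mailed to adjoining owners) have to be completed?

Jan 26, 2031

Step 2 runs from Jan 19, 2031, when on-site notice is posted. 7 days after Jan 19, 2031 is Jan 26, 2031.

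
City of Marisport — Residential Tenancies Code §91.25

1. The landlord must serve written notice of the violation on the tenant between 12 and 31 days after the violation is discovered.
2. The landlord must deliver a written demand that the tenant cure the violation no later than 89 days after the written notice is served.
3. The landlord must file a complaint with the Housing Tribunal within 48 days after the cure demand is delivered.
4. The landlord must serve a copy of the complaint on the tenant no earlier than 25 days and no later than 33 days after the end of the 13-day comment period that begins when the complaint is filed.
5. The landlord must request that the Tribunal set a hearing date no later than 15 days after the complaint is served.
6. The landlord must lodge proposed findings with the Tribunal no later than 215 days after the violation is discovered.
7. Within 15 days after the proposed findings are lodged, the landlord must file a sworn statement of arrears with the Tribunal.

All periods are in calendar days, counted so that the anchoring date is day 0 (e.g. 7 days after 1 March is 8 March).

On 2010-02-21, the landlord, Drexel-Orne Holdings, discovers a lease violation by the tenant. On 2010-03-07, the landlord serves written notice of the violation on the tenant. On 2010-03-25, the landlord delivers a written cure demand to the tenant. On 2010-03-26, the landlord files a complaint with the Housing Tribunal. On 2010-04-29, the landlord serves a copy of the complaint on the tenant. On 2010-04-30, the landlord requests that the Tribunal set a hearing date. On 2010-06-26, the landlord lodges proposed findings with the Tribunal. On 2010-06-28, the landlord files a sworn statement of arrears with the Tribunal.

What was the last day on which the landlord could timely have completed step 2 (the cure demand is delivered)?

Step 2 runs from 2010-03-07, when the written notice is served. 89 days after 2010-03-07 is 2010-06-04.

2010-06-04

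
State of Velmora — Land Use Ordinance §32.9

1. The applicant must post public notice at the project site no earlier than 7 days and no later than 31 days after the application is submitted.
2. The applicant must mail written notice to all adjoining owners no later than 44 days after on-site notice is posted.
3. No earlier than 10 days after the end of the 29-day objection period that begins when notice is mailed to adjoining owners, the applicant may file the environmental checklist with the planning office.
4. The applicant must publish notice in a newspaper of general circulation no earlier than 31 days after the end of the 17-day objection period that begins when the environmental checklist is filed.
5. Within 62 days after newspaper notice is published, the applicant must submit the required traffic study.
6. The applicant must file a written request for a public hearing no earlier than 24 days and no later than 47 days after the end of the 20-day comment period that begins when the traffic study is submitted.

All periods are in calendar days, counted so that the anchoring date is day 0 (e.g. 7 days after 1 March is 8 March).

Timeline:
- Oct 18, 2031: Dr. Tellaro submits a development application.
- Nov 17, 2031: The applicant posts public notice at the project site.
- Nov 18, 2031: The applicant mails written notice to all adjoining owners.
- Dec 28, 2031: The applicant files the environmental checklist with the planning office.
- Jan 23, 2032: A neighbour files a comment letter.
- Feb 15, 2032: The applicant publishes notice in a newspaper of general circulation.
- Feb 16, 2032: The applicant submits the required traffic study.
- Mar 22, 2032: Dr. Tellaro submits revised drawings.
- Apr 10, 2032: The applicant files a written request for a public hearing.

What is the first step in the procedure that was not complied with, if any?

None — every step was satisfied

(1) the permitted window runs from Oct 18, 2031 + 7 = Oct 25, 2031 to Oct 18, 2031 + 31 = Nov 18, 2031; Nov 17, 2031 falls inside that range.
(2) due by Nov 17, 2031 + 44 days = Dec 31, 2031; completed Nov 18, 2031, before the deadline.
(3) permitted from Dec 17, 2031 + 10 days = Dec 27, 2031 onward; Dec 28, 2031 is on or after that date.
(4) permitted from Jan 14, 2032 + 31 days = Feb 14, 2032 onward; done Feb 15, 2032 — permitted.
(5) due by Feb 15, 2032 + 62 days = Apr 17, 2032; completed Feb 16, 2032, before the deadline.
(6) the permitted window runs from Mar 7, 2032 + 24 = Mar 31, 2032 to Mar 7, 2032 + 47 = Apr 23, 2032; done Apr 10, 2032, which is between those dates.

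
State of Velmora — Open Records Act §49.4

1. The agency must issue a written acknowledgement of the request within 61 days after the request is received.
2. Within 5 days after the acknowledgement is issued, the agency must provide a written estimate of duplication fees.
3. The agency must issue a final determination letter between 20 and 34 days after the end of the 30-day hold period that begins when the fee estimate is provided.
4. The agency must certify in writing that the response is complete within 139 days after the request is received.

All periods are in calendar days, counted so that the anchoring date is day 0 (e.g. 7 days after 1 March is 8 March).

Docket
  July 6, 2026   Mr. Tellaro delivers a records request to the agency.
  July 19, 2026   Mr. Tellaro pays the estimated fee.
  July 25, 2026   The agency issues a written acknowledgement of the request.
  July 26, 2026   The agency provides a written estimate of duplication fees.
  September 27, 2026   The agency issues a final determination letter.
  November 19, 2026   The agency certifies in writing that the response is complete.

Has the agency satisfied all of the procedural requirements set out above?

(1) due by July 6, 2026 + 61 days = September 5, 2026; completed July 25, 2026, before the deadline.
(2) due by July 25, 2026 + 5 days = July 30, 2026; done July 26, 2026 — timely.
(3) the permitted window runs from August 25, 2026 + 20 = September 14, 2026 to August 25, 2026 + 34 = September 28, 2026; done September 27, 2026, which is between those dates.
(4) due by July 6, 2026 + 139 days = November 22, 2026; completed November 19, 2026, before the deadline.

Yes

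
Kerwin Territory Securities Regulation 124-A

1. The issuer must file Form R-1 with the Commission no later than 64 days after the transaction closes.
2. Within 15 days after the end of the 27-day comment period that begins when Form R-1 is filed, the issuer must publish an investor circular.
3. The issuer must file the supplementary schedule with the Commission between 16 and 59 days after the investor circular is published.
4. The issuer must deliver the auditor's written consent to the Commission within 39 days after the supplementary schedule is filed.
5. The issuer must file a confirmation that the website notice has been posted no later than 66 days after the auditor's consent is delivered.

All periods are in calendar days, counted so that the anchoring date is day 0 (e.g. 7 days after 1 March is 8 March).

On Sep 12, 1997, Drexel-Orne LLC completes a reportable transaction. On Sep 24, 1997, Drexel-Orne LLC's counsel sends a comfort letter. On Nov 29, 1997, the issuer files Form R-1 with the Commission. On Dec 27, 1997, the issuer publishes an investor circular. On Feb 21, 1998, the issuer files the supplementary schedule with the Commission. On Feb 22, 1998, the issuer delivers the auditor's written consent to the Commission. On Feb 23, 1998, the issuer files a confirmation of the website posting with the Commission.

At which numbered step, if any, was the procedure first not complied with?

Step 1 — counting 64 days from Sep 12, 1997 (when the transaction closes) gives a deadline of Nov 15, 1997; Nov 29, 1997 misses that deadline by 14 days.
Later steps need not be reached.

Step 1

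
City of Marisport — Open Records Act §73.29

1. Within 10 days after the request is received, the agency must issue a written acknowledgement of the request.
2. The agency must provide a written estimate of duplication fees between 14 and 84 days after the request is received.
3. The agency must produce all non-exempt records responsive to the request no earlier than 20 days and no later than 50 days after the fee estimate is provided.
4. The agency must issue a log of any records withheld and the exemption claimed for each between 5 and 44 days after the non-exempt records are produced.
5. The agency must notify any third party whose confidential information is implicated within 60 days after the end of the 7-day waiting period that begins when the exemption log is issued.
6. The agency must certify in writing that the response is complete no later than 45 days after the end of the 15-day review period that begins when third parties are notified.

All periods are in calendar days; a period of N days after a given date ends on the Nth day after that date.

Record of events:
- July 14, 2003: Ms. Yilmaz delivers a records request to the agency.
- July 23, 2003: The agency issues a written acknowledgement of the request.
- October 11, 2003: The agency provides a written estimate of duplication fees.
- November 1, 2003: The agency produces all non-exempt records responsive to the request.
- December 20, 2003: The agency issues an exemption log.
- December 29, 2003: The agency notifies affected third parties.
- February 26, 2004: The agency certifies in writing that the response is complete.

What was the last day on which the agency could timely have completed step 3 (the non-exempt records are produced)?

November 30, 2003

Step 3 runs from October 11, 2003, when the fee estimate is provided. The window is 20–50 days after October 11, 2003; it closes on November 30, 2003.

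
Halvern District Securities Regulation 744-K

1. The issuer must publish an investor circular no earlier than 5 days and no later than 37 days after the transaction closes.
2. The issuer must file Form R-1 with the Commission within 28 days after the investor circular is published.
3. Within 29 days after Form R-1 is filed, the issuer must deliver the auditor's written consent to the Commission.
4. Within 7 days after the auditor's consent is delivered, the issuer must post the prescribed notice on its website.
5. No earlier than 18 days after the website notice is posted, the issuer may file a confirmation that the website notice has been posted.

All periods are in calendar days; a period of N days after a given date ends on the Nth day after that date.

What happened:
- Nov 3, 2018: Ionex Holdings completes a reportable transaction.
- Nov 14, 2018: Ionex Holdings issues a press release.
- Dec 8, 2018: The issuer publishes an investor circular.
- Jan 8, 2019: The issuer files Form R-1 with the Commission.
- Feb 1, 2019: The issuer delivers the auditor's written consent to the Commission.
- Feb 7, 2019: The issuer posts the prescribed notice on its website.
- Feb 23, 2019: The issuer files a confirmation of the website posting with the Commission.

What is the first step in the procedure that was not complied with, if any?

Step 2

Step 1: the window is 5–37 days after Nov 3, 2018 (when the transaction closes), so Nov 8, 2018 through Dec 10, 2018; done Dec 8, 2018, which is between those dates.
Step 2: 28 days after Dec 8, 2018 (when the investor circular is published) is Jan 5, 2019; Jan 8, 2019 misses that deadline by 3 days.
The procedure was therefore not followed at step 2.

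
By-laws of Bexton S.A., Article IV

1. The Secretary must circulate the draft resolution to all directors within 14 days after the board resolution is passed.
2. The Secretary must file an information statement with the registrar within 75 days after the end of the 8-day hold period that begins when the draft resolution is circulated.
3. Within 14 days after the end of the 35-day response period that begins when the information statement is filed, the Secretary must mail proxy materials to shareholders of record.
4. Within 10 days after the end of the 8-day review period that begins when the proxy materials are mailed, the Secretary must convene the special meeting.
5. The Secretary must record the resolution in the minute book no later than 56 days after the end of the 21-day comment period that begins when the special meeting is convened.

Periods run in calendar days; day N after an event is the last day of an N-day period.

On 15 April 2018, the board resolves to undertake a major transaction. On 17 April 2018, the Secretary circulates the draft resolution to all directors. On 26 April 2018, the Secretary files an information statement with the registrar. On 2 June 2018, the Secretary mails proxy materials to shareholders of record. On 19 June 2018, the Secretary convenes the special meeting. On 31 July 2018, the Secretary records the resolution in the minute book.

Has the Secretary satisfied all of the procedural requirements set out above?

Yes

Step 1: 14 days after 15 April 2018 (when the board resolution is passed) is 29 April 2018; 17 April 2018 is within that limit.
Step 2: 75 days after 25 April 2018 (end of the 8-day hold period, which began when the draft resolution is circulated on 17 April 2018) is 9 July 2018; completed 26 April 2018, before the deadline.
Step 3: 14 days after 31 May 2018 (end of the 35-day response period, which began when the information statement is filed on 26 April 2018) is 14 June 2018; 2 June 2018 is within that limit.
Step 4: 10 days after 10 June 2018 (end of the 8-day review period, which began when the proxy materials are mailed on 2 June 2018) is 20 June 2018; completed 19 June 2018, before the deadline.
Step 5: 56 days after 10 July 2018 (end of the 21-day comment period, which began when the special meeting is convened on 19 June 2018) is 4 September 2018; done 31 July 2018 — timely.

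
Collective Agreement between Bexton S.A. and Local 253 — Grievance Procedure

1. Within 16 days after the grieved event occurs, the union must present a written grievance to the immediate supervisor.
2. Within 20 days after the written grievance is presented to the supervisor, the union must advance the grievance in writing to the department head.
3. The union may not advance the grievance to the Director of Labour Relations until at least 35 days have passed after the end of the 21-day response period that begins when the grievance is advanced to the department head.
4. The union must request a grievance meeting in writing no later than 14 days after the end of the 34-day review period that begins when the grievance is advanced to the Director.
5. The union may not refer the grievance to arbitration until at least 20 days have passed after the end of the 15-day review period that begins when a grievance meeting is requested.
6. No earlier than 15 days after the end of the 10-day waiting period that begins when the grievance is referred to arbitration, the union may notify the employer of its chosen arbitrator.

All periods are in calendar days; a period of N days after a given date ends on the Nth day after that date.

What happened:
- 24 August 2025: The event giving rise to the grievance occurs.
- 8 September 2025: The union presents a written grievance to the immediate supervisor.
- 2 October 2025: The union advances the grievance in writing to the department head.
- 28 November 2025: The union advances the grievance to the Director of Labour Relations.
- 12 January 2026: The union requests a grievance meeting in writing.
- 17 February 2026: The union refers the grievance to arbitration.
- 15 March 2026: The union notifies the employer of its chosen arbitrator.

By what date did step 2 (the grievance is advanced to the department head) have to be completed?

Step 2 runs from 8 September 2025, when the written grievance is presented to the supervisor. 20 days after 8 September 2025 is 28 September 2025.

28 September 2025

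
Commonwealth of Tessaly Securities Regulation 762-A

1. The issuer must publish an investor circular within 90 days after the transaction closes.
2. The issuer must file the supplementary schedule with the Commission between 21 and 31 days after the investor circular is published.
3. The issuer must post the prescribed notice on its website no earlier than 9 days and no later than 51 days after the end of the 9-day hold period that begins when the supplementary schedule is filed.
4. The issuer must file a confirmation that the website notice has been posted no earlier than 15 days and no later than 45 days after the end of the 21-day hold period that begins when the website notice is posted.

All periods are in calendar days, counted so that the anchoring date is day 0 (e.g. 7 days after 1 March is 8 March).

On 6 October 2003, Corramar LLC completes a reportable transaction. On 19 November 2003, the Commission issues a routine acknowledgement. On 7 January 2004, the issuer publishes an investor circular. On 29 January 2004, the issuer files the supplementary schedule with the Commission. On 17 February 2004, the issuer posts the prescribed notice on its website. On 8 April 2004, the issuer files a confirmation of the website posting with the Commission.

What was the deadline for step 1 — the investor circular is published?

Step 1 runs from 6 October 2003, when the transaction closes. 90 days after 6 October 2003 is 4 January 2004.

4 January 2004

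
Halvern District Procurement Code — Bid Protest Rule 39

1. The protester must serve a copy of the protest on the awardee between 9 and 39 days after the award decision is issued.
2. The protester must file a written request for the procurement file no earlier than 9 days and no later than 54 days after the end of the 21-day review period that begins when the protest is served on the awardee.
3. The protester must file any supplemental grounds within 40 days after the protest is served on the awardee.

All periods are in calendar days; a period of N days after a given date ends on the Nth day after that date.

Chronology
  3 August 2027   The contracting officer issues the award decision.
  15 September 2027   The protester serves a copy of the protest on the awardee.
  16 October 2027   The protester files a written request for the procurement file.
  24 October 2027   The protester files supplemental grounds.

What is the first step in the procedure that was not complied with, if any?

Step 1: the window is 9–39 days after 3 August 2027 (when the award decision is issued), so 12 August 2027 through 11 September 2027; 15 September 2027 is 4 days past the end of the window.
That is the first point of non-compliance.

Step 1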